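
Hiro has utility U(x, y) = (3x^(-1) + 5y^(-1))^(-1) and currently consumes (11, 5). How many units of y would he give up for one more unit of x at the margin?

MRS = 15/121

For CES with ρ = -1, MRS = (3/5)·(y/x)^2.
At (11, 5): MRS = 15/121.
That is, one extra unit of x is worth 15/121 units of y at the margin.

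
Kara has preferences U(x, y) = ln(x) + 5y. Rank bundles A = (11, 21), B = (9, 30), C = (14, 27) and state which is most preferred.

Evaluate utility at each bundle:
U(A) = 107.398.
U(B) = 152.197.
U(C) = 137.639.
Highest utility is B, so B ≻ C ≻ A.

Bundle B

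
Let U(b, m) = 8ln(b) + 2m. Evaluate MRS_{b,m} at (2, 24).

MU_b = 8/b, MU_m = 2.
MRS = 8/b ÷ 2.
At (2, 24): MRS = 2.
So at (2, 24) the consumer would give up 2 units of m for one more unit of b.

MRS = 2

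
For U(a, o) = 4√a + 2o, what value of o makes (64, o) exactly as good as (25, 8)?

o = 2

U(25, 8) = 36.
Set U(64, o) = 36 and solve.
With a = 64: √64 = 8, so 2o = 36 − 4·8 = 4 and o = 2.
Check: U(64, 2) = 36.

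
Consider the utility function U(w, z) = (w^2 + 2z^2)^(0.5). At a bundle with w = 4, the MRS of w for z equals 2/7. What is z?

z = 7

For CES with ρ = 2, MRS = (1/2)·(z/w)^(-1).
Setting (1/2)·(z/4)^(-1) = 2/7 gives (z/4)^(-1) = 4/7, so z/4 = 1.75 and z = 7.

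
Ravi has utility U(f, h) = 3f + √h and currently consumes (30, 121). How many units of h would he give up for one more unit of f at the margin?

MU_f = 3, MU_h = 1/(2√h).
MRS = 3 ÷ (1/(2√h)).
At (30, 121): MRS = 66.
The indifference curve has slope −66 at this bundle.

MRS = 66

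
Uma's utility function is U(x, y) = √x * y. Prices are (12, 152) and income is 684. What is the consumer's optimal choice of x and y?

MU_x = 0.5·x^(-0.5)·y and MU_y = √x.
MRS = MU_x/MU_y = (0.5)·y/x.
Tangency: set MRS = p_x/p_y = 12/152 = 3/38.
So (0.5)·y/x = 3/38, i.e. y = (3/19)·x.
Substitute into the budget 12·x + 152·y = 684: 36·x = 684, so x* = 19.
Then y* = (3/19)·19 = 3.

x* = 19, y* = 3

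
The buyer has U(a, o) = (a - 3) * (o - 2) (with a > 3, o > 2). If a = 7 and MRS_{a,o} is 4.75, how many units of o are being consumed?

MU_a = (o−2), MU_o = (a−3).
MRS = (o−2)/(a−3).
Substitute a = 7: MRS = (o − 2)/4. Setting this equal to 4.75 gives o − 2 = 4.75·4 = 19, so o = 21.

o = 21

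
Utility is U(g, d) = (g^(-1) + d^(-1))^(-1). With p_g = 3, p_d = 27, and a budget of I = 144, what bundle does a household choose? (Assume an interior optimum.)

g* = 12, d* = 4

For CES with ρ = -1, MRS = (d/g)^2.
Tangency: set MRS = p_g/p_d = 3/27 = 1/9.
So (d/g)^2 = 1/9; taking the square root, d/g = 1/3, i.e. d = (1/3)·g.
Substitute into the budget 3·g + 27·d = 144: 12·g = 144, so g* = 12 and d* = (1/3)·12 = 4.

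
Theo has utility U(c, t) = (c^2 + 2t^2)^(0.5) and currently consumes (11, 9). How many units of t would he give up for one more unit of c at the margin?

For CES with ρ = 2, MRS = (1/2)·(t/c)^(-1).
At (11, 9): MRS = 11/18.
So at (11, 9) the consumer would give up 11/18 units of t for one more unit of c.

MRS = 11/18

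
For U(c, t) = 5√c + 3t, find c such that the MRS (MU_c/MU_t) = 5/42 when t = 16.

c = 49

MU_c = 5/(2√c), MU_t = 3.
MRS = 5/(2√c) ÷ 3.
MRS depends only on c: (5/6)/√c = 5/42 ⇒ √c = (5/6)/(5/42) = 7 ⇒ c = 49.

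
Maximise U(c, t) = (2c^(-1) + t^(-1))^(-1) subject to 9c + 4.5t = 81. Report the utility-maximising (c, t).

c* = 6, t* = 6

For CES with ρ = -1, MRS = (2/1)·(t/c)^2.
Tangency: set MRS = p_c/p_t = 9/4.5 = 2.
So (t/c)^2 = 1; taking the square root, t/c = 1, i.e. t = c.
Substitute into the budget 9·c + 4.5·t = 81: 13.5·c = 81, so c* = 6 and t* = 6.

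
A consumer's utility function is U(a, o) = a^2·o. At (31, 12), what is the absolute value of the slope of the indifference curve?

MU_a = 2·a·o and MU_o = a^2.
MRS = MU_a/MU_o = (2/1)·o/a.
At (31, 12): MRS = 24/31.
So at (31, 12) the consumer would give up 24/31 units of o for one more unit of a.

MRS = 24/31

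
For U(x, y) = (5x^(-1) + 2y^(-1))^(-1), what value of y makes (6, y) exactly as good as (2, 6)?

y = 1

U depends on (x, y) only through S = 5x^(-1) + 2y^(-1), so equal utility means equal S. At (2, 6): S = 17/6.
With x = 6: 5·6^(-1) = 5/6, so 2y^(-1) = 17/6 − 5/6 = 2, i.e. y^(-1) = 1.
Hence y = 1/1 = 1.
Check: U(6, 1) = 0.3529.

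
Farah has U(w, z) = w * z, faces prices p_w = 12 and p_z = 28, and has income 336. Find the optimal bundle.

w* = 14, z* = 6

MU_w = z and MU_z = w.
MRS = MU_w/MU_z = z/w.
Tangency: set MRS = p_w/p_z = 12/28 = 3/7.
So z/w = 3/7, i.e. z = (3/7)·w.
Substitute into the budget 12·w + 28·z = 336: 24·w = 336, so w* = 14.
Then z* = (3/7)·14 = 6.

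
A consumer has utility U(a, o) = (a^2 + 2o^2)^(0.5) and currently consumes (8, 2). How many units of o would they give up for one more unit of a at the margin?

For CES with ρ = 2, MRS = (1/2)·(o/a)^(-1).
At (8, 2): MRS = 2.
That is, one extra unit of a is worth 2 units of o at the margin.

MRS = 2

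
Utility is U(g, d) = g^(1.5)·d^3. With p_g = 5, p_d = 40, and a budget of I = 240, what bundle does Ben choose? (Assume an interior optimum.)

MU_g = 1.5·√g·d^3 and MU_d = 3·g^(1.5)·d^2.
MRS = MU_g/MU_d = (0.5)·d/g.
Tangency: set MRS = p_g/p_d = 5/40 = 0.125.
So (0.5)·d/g = 0.125, i.e. d = 0.25·g.
Substitute into the budget 5·g + 40·d = 240: 15·g = 240, so g* = 16.
Then d* = 0.25·16 = 4.

g* = 16, d* = 4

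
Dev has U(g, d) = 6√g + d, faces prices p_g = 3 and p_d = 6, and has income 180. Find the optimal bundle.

g* = 36, d* = 12

MU_g = 6/(2√g), MU_d = 1.
MRS = 6/(2√g) ÷ 1.
Tangency: set MRS = p_g/p_d = 3/6 = 0.5.
MRS depends only on g: 3/√g = 0.5 ⇒ √g = 3/0.5 = 6 ⇒ g* = 36.
From the budget, 6·d = 180 − 3·36 = 72, so d* = 12.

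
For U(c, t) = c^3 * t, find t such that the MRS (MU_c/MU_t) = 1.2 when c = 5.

t = 2

MU_c = 3·c^2·t and MU_t = c^3.
MRS = MU_c/MU_t = (3/1)·t/c.
Substitute c = 5: MRS = t/(5/3). Setting t/(5/3) = 1.2 gives t = 1.2·(5/3) = 2.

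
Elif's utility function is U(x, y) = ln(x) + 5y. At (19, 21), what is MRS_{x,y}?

MRS = 1/95

MU_x = 1/x, MU_y = 5.
MRS = 1/x ÷ 5.
At (19, 21): MRS = 1/95.
The indifference curve has slope −1/95 at this bundle.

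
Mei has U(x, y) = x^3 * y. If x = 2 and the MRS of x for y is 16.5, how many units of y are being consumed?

MU_x = 3·x^2·y and MU_y = x^3.
MRS = MU_x/MU_y = (3/1)·y/x.
Substitute x = 2: MRS = y/(2/3). Setting y/(2/3) = 16.5 gives y = 16.5·(2/3) = 11.

y = 11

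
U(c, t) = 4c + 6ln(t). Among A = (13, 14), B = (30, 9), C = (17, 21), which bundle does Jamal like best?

Evaluate utility at each bundle:
U(A) = 67.834.
U(B) = 133.183.
U(C) = 86.267.
Highest utility is B, so B ≻ C ≻ A.

Bundle B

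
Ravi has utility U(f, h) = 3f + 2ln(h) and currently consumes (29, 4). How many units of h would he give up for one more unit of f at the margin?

MRS = 6

MU_f = 3, MU_h = 2/h.
MRS = 3 ÷ (2/h).
At (29, 4): MRS = 6.
The indifference curve has slope −6 at this bundle.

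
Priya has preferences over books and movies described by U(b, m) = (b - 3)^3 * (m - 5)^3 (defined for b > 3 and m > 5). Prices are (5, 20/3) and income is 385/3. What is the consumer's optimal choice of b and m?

MU_b = 3·(b−3)^2·(m−5)^3, MU_m = 3·(b−3)^3·(m−5)^2.
MRS = (m−5)/(b−3).
Tangency: set MRS = p_b/p_m = 5/(20/3) = 0.75.
So (m − 5)/(b − 3) = 0.75, i.e. (m − 5) = 0.75·(b − 3).
Rewrite the budget in excess-of-subsistence terms: 5·(b − 3) + (20/3)·(m − 5) = 385/3 − 5·3 − (20/3)·5 = 80.
Substituting, 10·(b − 3) = 80, so b − 3 = 8 and b* = 11.
Then m − 5 = 0.75·8 = 6, so m* = 11.

b* = 11, m* = 11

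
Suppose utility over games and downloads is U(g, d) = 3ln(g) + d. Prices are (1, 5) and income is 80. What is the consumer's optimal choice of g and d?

g* = 15, d* = 13

MU_g = 3/g, MU_d = 1.
MRS = 3/g ÷ 1.
Tangency: set MRS = p_g/p_d = 1/5 = 0.2.
MRS depends only on g: 3/g = 0.2 ⇒ g* = 3/0.2 = 15.
From the budget, 5·d = 80 − 1·15 = 65, so d* = 13.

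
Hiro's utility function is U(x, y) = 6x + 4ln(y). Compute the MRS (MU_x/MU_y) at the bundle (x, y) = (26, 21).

MU_x = 6, MU_y = 4/y.
MRS = 6 ÷ (4/y).
At (26, 21): MRS = 31.5.
The indifference curve has slope −31.5 at this bundle.

MRS = 31.5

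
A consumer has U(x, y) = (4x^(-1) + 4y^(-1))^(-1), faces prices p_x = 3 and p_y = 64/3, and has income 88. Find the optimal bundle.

For CES with ρ = -1, MRS = (y/x)^2.
Tangency: set MRS = p_x/p_y = 3/(64/3) = 9/64.
So (y/x)^2 = 9/64; taking the square root, y/x = 0.375, i.e. y = 0.375·x.
Substitute into the budget 3·x + (64/3)·y = 88: 11·x = 88, so x* = 8 and y* = 0.375·8 = 3.

x* = 8, y* = 3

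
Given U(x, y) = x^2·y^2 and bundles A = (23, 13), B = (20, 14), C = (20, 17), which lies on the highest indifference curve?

Evaluate utility at each bundle:
U(A) = 89401.
U(B) = 78400.
U(C) = 115600.
Highest utility is C, so C ≻ A ≻ B.

Bundle C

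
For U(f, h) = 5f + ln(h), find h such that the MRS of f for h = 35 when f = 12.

MU_f = 5, MU_h = 1/h.
MRS = 5 ÷ (1/h).
MRS depends only on h: 5·h = 35 ⇒ h = 35/5 = 7.

h = 7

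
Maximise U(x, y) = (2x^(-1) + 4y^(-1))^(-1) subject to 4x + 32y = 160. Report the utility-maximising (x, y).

For CES with ρ = -1, MRS = (2/4)·(y/x)^2.
Tangency: set MRS = p_x/p_y = 4/32 = 0.125.
So (y/x)^2 = 0.25; taking the square root, y/x = 0.5, i.e. y = 0.5·x.
Substitute into the budget 4·x + 32·y = 160: 20·x = 160, so x* = 8 and y* = 0.5·8 = 4.

x* = 8, y* = 4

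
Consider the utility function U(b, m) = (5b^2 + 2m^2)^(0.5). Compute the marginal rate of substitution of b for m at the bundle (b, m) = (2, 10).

MRS = 0.5

For CES with ρ = 2, MRS = (5/2)·(m/b)^(-1).
At (2, 10): MRS = 0.5.
The indifference curve has slope −0.5 at this bundle.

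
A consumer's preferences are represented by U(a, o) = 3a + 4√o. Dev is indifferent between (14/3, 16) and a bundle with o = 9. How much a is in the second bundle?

a = 6

U(14/3, 16) = 30.
Set U(a, 9) = 30 and solve.
With o = 9: √9 = 3, so 3a = 30 − 4·3 = 18 and a = 6.
Check: U(6, 9) = 30.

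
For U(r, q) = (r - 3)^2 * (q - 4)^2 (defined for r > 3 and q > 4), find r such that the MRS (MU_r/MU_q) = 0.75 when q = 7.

r = 7

MU_r = 2·(r−3)·(q−4)^2, MU_q = 2·(r−3)^2·(q−4).
MRS = (q−4)/(r−3).
Substitute q = 7: MRS = 3/(r − 3). Setting this equal to 0.75 gives r − 3 = 3/0.75 = 4, so r = 7.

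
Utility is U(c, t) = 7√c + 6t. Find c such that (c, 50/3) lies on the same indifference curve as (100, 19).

c = 144

U(100, 19) = 184.
Set U(c, 50/3) = 184 and solve.
With t = 50/3: 7√c = 184 − 6·50/3 = 84, so √c = 12 and c = 144.
Check: U(144, 50/3) = 184.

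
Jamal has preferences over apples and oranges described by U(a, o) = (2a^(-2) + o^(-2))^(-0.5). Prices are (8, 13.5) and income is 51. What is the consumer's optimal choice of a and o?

a* = 3, o* = 2

For CES with ρ = -2, MRS = (2/1)·(o/a)^3.
Tangency: set MRS = p_a/p_o = 8/13.5 = 16/27.
So (o/a)^3 = 8/27; taking the cube root, o/a = 2/3, i.e. o = (2/3)·a.
Substitute into the budget 8·a + 13.5·o = 51: 17·a = 51, so a* = 3 and o* = (2/3)·3 = 2.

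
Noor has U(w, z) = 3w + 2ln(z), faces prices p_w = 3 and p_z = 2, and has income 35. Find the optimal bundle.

w* = 11, z* = 1

MU_w = 3, MU_z = 2/z.
MRS = 3 ÷ (2/z).
Tangency: set MRS = p_w/p_z = 3/2 = 1.5.
MRS depends only on z: 1.5·z = 1.5 ⇒ z* = 1.5/1.5 = 1.
From the budget, 3·w = 35 − 2·1 = 33, so w* = 11.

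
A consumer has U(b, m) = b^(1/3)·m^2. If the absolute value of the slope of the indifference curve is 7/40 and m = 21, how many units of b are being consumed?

b = 20

MU_b = 1/3·b^(-2/3)·m^2 and MU_m = 2·b^(1/3)·m.
MRS = MU_b/MU_m = (1/6)·m/b.
Substitute m = 21: MRS = 3.5/b. Setting 3.5/b = 7/40 gives b = 3.5/(7/40) = 20.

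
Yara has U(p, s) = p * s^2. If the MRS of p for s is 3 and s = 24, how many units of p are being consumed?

MU_p = s^2 and MU_s = 2·p·s.
MRS = MU_p/MU_s = (1/2)·s/p.
Substitute s = 24: MRS = 12/p. Setting 12/p = 3 gives p = 12/3 = 4.

p = 4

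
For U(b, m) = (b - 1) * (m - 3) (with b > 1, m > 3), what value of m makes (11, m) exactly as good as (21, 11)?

m = 19

U(21, 11) = 160.
Set U(11, m) = 160 and solve.
With b = 11: (11 − 1) = 10, so (m − 3) = 160/10 = 16.
So m = 3 + 16 = 19.
Check: U(11, 19) = 160.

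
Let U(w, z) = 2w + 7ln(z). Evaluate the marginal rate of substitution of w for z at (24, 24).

MU_w = 2, MU_z = 7/z.
MRS = 2 ÷ (7/z).
At (24, 24): MRS = 48/7.
That is, one extra unit of w is worth 48/7 units of z at the margin.

MRS = 48/7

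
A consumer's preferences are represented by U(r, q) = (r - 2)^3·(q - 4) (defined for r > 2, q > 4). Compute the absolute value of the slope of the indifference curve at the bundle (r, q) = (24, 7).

MU_r = 3·(r−2)^2·(q−4), MU_q = (r−2)^3.
MRS = (3/1)·(q−4)/(r−2).
At (24, 7): MRS = 9/22.
That is, one extra unit of r is worth 9/22 units of q at the margin.

MRS = 9/22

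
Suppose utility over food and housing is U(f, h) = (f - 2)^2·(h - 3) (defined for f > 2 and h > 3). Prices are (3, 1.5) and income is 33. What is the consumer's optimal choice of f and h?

f* = 7, h* = 8

MU_f = 2·(f−2)·(h−3), MU_h = (f−2)^2.
MRS = (2/1)·(h−3)/(f−2).
Tangency: set MRS = p_f/p_h = 3/1.5 = 2.
So (2/1)·(h − 3)/(f − 2) = 2, i.e. (h − 3) = (f − 2).
Rewrite the budget in excess-of-subsistence terms: 3·(f − 2) + 1.5·(h − 3) = 33 − 3·2 − 1.5·3 = 22.5.
Substituting, 4.5·(f − 2) = 22.5, so f − 2 = 5 and f* = 7.
Then h − 3 = 5, so h* = 8.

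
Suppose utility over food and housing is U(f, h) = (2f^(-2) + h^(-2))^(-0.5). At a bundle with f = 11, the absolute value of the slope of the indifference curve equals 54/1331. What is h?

For CES with ρ = -2, MRS = (2/1)·(h/f)^3.
Setting (2/1)·(h/11)^3 = 54/1331 gives (h/11)^3 = 27/1331, so h/11 = 3/11 and h = 3.

h = 3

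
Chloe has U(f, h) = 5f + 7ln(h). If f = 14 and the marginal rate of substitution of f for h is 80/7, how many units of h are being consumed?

MU_f = 5, MU_h = 7/h.
MRS = 5 ÷ (7/h).
MRS depends only on h: (5/7)·h = 80/7 ⇒ h = (80/7)/(5/7) = 16.

h = 16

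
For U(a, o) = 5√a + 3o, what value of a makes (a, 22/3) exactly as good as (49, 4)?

U(49, 4) = 47.
Set U(a, 22/3) = 47 and solve.
With o = 22/3: 5√a = 47 − 3·22/3 = 25, so √a = 5 and a = 25.
Check: U(25, 22/3) = 47.

a = 25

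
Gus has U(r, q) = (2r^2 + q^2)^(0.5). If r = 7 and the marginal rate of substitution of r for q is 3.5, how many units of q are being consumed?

For CES with ρ = 2, MRS = (2/1)·(q/r)^(-1).
Setting (2/1)·(q/7)^(-1) = 3.5 gives (q/7)^(-1) = 1.75, so q/7 = 4/7 and q = 4.

q = 4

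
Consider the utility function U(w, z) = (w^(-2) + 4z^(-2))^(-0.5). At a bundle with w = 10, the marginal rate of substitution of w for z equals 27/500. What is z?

z = 6

For CES with ρ = -2, MRS = (1/4)·(z/w)^3.
Setting (1/4)·(z/10)^3 = 27/500 gives (z/10)^3 = 27/125, so z/10 = 0.6 and z = 6.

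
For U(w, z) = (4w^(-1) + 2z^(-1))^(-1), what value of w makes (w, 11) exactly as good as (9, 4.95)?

w = 6

U depends on (w, z) only through S = 4w^(-1) + 2z^(-1), so equal utility means equal S. At (9, 4.95): S = 28/33.
With z = 11: 2·11^(-1) = 2/11, so 4w^(-1) = 28/33 − 2/11 = 2/3, i.e. w^(-1) = 1/6.
Hence w = 1/(1/6) = 6.
Check: U(6, 11) = 1.1786.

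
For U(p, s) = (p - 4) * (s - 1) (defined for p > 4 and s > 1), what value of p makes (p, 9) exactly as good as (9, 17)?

U(9, 17) = 80.
Set U(p, 9) = 80 and solve.
With s = 9: (9 − 1) = 8, so (p − 4) = 80/8 = 10.
So p = 4 + 10 = 14.
Check: U(14, 9) = 80.

p = 14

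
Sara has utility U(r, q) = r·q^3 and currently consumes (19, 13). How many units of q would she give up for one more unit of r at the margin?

MRS = 13/57

MU_r = q^3 and MU_q = 3·r·q^2.
MRS = MU_r/MU_q = (1/3)·q/r.
At (19, 13): MRS = 13/57.
So at (19, 13) the consumer would give up 13/57 units of q for one more unit of r.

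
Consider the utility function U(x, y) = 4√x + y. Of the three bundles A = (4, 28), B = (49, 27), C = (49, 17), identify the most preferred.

Bundle B

Evaluate utility at each bundle:
U(A) = 36.000.
U(B) = 55.000.
U(C) = 45.000.
Highest utility is B, so B ≻ C ≻ A.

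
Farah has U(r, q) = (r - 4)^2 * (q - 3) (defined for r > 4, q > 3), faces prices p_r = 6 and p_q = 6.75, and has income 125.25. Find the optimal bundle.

MU_r = 2·(r−4)·(q−3), MU_q = (r−4)^2.
MRS = (2/1)·(q−3)/(r−4).
Tangency: set MRS = p_r/p_q = 6/6.75 = 8/9.
So (2/1)·(q − 3)/(r − 4) = 8/9, i.e. (q − 3) = (4/9)·(r − 4).
Rewrite the budget in excess-of-subsistence terms: 6·(r − 4) + 6.75·(q − 3) = 125.25 − 6·4 − 6.75·3 = 81.
Substituting, 9·(r − 4) = 81, so r − 4 = 9 and r* = 13.
Then q − 3 = (4/9)·9 = 4, so q* = 7.

r* = 13, q* = 7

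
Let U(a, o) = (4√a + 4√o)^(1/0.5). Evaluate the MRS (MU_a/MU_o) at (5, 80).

For CES with ρ = 0.5, MRS = √(o/a).
At (5, 80): MRS = 4.
So at (5, 80) the consumer would give up 4 units of o for one more unit of a.

MRS = 4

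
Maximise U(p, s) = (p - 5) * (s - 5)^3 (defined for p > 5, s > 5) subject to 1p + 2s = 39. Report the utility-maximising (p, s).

p* = 11, s* = 14

MU_p = (s−5)^3, MU_s = 3·(p−5)·(s−5)^2.
MRS = (1/3)·(s−5)/(p−5).
Tangency: set MRS = p_p/p_s = 1/2 = 0.5.
So (1/3)·(s − 5)/(p − 5) = 0.5, i.e. (s − 5) = 1.5·(p − 5).
Rewrite the budget in excess-of-subsistence terms: 1·(p − 5) + 2·(s − 5) = 39 − 1·5 − 2·5 = 24.
Substituting, 4·(p − 5) = 24, so p − 5 = 6 and p* = 11.
Then s − 5 = 1.5·6 = 9, so s* = 14.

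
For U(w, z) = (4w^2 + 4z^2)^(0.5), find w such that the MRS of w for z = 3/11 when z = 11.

For CES with ρ = 2, MRS = (z/w)^(-1).
Setting (11/w)^(-1) = 3/11 gives 11/w = 11/3 and w = 3.

w = 3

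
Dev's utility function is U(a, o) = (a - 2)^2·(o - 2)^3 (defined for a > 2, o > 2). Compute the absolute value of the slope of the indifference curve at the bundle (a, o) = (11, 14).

MRS = 8/9

MU_a = 2·(a−2)·(o−2)^3, MU_o = 3·(a−2)^2·(o−2)^2.
MRS = (2/3)·(o−2)/(a−2).
At (11, 14): MRS = 8/9.
That is, one extra unit of a is worth 8/9 units of o at the margin.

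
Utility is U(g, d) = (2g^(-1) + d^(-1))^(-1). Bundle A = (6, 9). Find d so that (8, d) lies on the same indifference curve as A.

d = 36/7

U depends on (g, d) only through S = 2g^(-1) + d^(-1), so equal utility means equal S. At (6, 9): S = 4/9.
With g = 8: 2·8^(-1) = 0.25, so d^(-1) = 4/9 − 0.25 = 7/36.
Hence d = 1/(7/36) = 36/7.
Check: U(8, 36/7) = 2.25.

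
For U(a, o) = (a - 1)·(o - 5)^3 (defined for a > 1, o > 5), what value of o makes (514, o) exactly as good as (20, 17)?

o = 9

U(20, 17) = 32832.
Set U(514, o) = 32832 and solve.
With a = 514: (514 − 1) = 513, so (o − 5)^3 = 32832/513 = 64.
Taking the cube root (with o > 5): o − 5 = 4, so o = 9.
Check: U(514, 9) = 32832.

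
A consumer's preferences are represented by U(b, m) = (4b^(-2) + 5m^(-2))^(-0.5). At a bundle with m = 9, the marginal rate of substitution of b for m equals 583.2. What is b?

b = 1

For CES with ρ = -2, MRS = (4/5)·(m/b)^3.
Setting (4/5)·(9/b)^3 = 583.2 gives (9/b)^3 = 729, so 9/b = 9 and b = 1.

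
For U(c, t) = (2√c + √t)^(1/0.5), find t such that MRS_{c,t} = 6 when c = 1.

t = 9

For CES with ρ = 0.5, MRS = (2/1)·√(t/c).
Setting (2/1)·√(t/1) = 6 gives √(t/1) = 3, so t/1 = 9 and t = 9.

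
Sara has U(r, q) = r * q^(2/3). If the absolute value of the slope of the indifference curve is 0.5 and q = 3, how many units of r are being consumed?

r = 9

MU_r = q^(2/3) and MU_q = 2/3·r·q^(-1/3).
MRS = MU_r/MU_q = (1.5)·q/r.
Substitute q = 3: MRS = 4.5/r. Setting 4.5/r = 0.5 gives r = 4.5/0.5 = 9.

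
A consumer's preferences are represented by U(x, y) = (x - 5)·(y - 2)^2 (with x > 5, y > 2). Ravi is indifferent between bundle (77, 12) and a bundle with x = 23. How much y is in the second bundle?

y = 22

U(77, 12) = 7200.
Set U(23, y) = 7200 and solve.
With x = 23: (23 − 5) = 18, so (y − 2)^2 = 7200/18 = 400.
Taking the square root (with y > 2): y − 2 = 20, so y = 22.
Check: U(23, 22) = 7200.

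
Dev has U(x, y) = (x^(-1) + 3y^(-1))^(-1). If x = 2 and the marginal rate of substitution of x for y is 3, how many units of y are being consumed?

For CES with ρ = -1, MRS = (1/3)·(y/x)^2.
Setting (1/3)·(y/2)^2 = 3 gives (y/2)^2 = 9, so y/2 = 3 and y = 6.

y = 6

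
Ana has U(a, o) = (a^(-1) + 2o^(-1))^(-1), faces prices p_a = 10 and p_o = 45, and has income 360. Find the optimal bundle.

a* = 9, o* = 6

For CES with ρ = -1, MRS = (1/2)·(o/a)^2.
Tangency: set MRS = p_a/p_o = 10/45 = 2/9.
So (o/a)^2 = 4/9; taking the square root, o/a = 2/3, i.e. o = (2/3)·a.
Substitute into the budget 10·a + 45·o = 360: 40·a = 360, so a* = 9 and o* = (2/3)·9 = 6.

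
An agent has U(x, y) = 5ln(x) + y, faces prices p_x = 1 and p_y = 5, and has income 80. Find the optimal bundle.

MU_x = 5/x, MU_y = 1.
MRS = 5/x ÷ 1.
Tangency: set MRS = p_x/p_y = 1/5 = 0.2.
MRS depends only on x: 5/x = 0.2 ⇒ x* = 5/0.2 = 25.
From the budget, 5·y = 80 − 1·25 = 55, so y* = 11.

x* = 25, y* = 11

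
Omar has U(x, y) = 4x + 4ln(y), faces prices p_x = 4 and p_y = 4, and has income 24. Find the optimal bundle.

MU_x = 4, MU_y = 4/y.
MRS = 4 ÷ (4/y).
Tangency: set MRS = p_x/p_y = 4/4 = 1.
MRS depends only on y: y = 1 ⇒ y* = 1.
From the budget, 4·x = 24 − 4·1 = 20, so x* = 5.

x* = 5, y* = 1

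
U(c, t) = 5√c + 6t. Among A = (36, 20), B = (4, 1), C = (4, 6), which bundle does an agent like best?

Evaluate utility at each bundle:
U(A) = 150.000.
U(B) = 16.000.
U(C) = 46.000.
Highest utility is A, so A ≻ C ≻ B.

Bundle A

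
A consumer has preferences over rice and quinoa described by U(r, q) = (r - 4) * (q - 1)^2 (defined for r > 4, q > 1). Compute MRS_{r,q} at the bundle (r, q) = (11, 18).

MU_r = (q−1)^2, MU_q = 2·(r−4)·(q−1).
MRS = (1/2)·(q−1)/(r−4).
At (11, 18): MRS = 17/14.
That is, one extra unit of r is worth 17/14 units of q at the margin.

MRS = 17/14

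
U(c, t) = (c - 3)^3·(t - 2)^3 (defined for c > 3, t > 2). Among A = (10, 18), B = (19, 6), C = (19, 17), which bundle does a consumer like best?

Evaluate utility at each bundle:
U(A) = 1404928.
U(B) = 262144.
U(C) = 13824000.
Highest utility is C, so C ≻ A ≻ B.

Bundle C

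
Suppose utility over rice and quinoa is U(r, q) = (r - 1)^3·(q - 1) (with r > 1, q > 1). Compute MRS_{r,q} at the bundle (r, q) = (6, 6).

MU_r = 3·(r−1)^2·(q−1), MU_q = (r−1)^3.
MRS = (3/1)·(q−1)/(r−1).
At (6, 6): MRS = 3.
That is, one extra unit of r is worth 3 units of q at the margin.

MRS = 3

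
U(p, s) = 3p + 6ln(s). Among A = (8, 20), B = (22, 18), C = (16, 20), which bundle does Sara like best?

Evaluate utility at each bundle:
U(A) = 41.974.
U(B) = 83.342.
U(C) = 65.974.
Highest utility is B, so B ≻ C ≻ A.

Bundle B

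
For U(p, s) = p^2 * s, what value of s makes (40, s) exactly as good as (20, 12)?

s = 3

U(20, 12) = 4800.
Set U(40, s) = 4800 and solve.
With p = 40: 40^2 = 1600, so s = 4800/1600 = 3.
Check: U(40, 3) = 4800.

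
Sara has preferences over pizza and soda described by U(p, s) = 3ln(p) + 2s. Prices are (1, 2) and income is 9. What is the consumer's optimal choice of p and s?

p* = 3, s* = 3

MU_p = 3/p, MU_s = 2.
MRS = 3/p ÷ 2.
Tangency: set MRS = p_p/p_s = 1/2 = 0.5.
MRS depends only on p: 1.5/p = 0.5 ⇒ p* = 1.5/0.5 = 3.
From the budget, 2·s = 9 − 1·3 = 6, so s* = 3.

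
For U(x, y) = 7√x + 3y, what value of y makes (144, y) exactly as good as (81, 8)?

U(81, 8) = 87.
Set U(144, y) = 87 and solve.
With x = 144: √144 = 12, so 3y = 87 − 7·12 = 3 and y = 1.
Check: U(144, 1) = 87.

y = 1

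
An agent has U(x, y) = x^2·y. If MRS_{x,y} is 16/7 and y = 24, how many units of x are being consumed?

MU_x = 2·x·y and MU_y = x^2.
MRS = MU_x/MU_y = (2/1)·y/x.
Substitute y = 24: MRS = 48/x. Setting 48/x = 16/7 gives x = 48/(16/7) = 21.

x = 21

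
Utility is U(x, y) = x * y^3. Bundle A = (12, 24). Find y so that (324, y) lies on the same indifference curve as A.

U(12, 24) = 165888.
Set U(324, y) = 165888 and solve.
With x = 324: y^3 = 165888/324 = 512; taking the cube root, y = 8.
Check: U(324, 8) = 165888.

y = 8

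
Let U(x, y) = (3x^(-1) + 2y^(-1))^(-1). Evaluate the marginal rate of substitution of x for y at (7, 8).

MRS = 96/49

For CES with ρ = -1, MRS = (3/2)·(y/x)^2.
At (7, 8): MRS = 96/49.
That is, one extra unit of x is worth 96/49 units of y at the margin.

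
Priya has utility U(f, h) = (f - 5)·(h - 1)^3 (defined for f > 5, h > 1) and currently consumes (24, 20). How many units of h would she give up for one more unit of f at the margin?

MU_f = (h−1)^3, MU_h = 3·(f−5)·(h−1)^2.
MRS = (1/3)·(h−1)/(f−5).
At (24, 20): MRS = 1/3.
So at (24, 20) the consumer would give up 1/3 units of h for one more unit of f.

MRS = 1/3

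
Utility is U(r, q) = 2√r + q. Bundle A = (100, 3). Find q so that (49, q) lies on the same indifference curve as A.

q = 9

U(100, 3) = 23.
Set U(49, q) = 23 and solve.
With r = 49: √49 = 7, so q = 23 − 2·7 = 9.
Check: U(49, 9) = 23.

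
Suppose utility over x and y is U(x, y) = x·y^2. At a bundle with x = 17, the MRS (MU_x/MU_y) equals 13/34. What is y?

MU_x = y^2 and MU_y = 2·x·y.
MRS = MU_x/MU_y = (1/2)·y/x.
Substitute x = 17: MRS = y/34. Setting y/34 = 13/34 gives y = (13/34)·34 = 13.

y = 13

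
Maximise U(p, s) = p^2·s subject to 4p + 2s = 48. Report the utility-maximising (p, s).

MU_p = 2·p·s and MU_s = p^2.
MRS = MU_p/MU_s = (2/1)·s/p.
Tangency: set MRS = p_p/p_s = 4/2 = 2.
So (2/1)·s/p = 2, i.e. s = p.
Substitute into the budget 4·p + 2·s = 48: 6·p = 48, so p* = 8.
Then s* = 8.

p* = 8, s* = 8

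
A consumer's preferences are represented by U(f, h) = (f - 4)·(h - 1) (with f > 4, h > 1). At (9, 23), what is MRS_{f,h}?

MU_f = (h−1), MU_h = (f−4).
MRS = (h−1)/(f−4).
At (9, 23): MRS = 4.4.
So at (9, 23) the consumer would give up 4.4 units of h for one more unit of f.

MRS = 4.4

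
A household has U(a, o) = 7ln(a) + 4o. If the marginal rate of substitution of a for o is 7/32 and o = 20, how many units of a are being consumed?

a = 8

MU_a = 7/a, MU_o = 4.
MRS = 7/a ÷ 4.
MRS depends only on a: 1.75/a = 7/32 ⇒ a = 1.75/(7/32) = 8.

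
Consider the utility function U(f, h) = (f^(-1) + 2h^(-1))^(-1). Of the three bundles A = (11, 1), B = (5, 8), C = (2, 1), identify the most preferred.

Bundle B

Evaluate utility at each bundle:
U(A) = 0.478.
U(B) = 2.222.
U(C) = 0.400.
Highest utility is B, so B ≻ A ≻ C.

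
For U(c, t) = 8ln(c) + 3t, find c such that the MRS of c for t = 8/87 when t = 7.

c = 29

MU_c = 8/c, MU_t = 3.
MRS = 8/c ÷ 3.
MRS depends only on c: (8/3)/c = 8/87 ⇒ c = (8/3)/(8/87) = 29.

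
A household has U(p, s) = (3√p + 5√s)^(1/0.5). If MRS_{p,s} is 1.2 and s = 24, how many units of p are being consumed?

p = 6

For CES with ρ = 0.5, MRS = (3/5)·√(s/p).
Setting (3/5)·√(24/p) = 1.2 gives √(24/p) = 2, so 24/p = 4 and p = 6.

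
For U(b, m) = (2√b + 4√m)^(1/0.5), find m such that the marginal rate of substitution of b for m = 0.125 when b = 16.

m = 1

For CES with ρ = 0.5, MRS = (2/4)·√(m/b).
Setting (2/4)·√(m/16) = 0.125 gives √(m/16) = 0.25, so m/16 = 1/16 and m = 1.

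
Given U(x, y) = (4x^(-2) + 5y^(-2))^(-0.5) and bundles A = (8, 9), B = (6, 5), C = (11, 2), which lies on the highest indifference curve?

Bundle A

Evaluate utility at each bundle:
U(A) = 2.837.
U(B) = 1.793.
U(C) = 0.883.
Highest utility is A, so A ≻ B ≻ C.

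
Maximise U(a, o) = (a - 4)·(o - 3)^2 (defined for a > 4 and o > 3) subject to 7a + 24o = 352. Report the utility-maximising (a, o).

a* = 16, o* = 10

MU_a = (o−3)^2, MU_o = 2·(a−4)·(o−3).
MRS = (1/2)·(o−3)/(a−4).
Tangency: set MRS = p_a/p_o = 7/24.
So (1/2)·(o − 3)/(a − 4) = 7/24, i.e. (o − 3) = (7/12)·(a − 4).
Rewrite the budget in excess-of-subsistence terms: 7·(a − 4) + 24·(o − 3) = 352 − 7·4 − 24·3 = 252.
Substituting, 21·(a − 4) = 252, so a − 4 = 12 and a* = 16.
Then o − 3 = (7/12)·12 = 7, so o* = 10.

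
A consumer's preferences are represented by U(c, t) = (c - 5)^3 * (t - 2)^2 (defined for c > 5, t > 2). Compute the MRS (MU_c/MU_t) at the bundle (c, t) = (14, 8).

MU_c = 3·(c−5)^2·(t−2)^2, MU_t = 2·(c−5)^3·(t−2).
MRS = (3/2)·(t−2)/(c−5).
At (14, 8): MRS = 1.
The indifference curve has slope −1 at this bundle.

MRS = 1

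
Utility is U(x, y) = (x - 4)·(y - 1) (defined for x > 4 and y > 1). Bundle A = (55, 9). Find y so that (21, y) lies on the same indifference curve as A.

y = 25

U(55, 9) = 408.
Set U(21, y) = 408 and solve.
With x = 21: (21 − 4) = 17, so (y − 1) = 408/17 = 24.
So y = 1 + 24 = 25.
Check: U(21, 25) = 408.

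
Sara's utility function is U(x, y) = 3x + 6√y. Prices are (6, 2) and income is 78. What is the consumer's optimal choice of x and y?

x* = 10, y* = 9

MU_x = 3, MU_y = 6/(2√y).
MRS = 3 ÷ (6/(2√y)).
Tangency: set MRS = p_x/p_y = 6/2 = 3.
MRS depends only on y: √y = 3 ⇒ √y = 3 ⇒ y* = 9.
From the budget, 6·x = 78 − 2·9 = 60, so x* = 10.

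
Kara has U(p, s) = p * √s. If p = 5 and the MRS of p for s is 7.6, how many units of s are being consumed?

MU_p = √s and MU_s = 0.5·p·s^(-0.5).
MRS = MU_p/MU_s = (2)·s/p.
Substitute p = 5: MRS = s/2.5. Setting s/2.5 = 7.6 gives s = 7.6·2.5 = 19.

s = 19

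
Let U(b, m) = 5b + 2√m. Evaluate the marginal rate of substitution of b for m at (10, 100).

MRS = 50

MU_b = 5, MU_m = 2/(2√m).
MRS = 5 ÷ (2/(2√m)).
At (10, 100): MRS = 50.
That is, one extra unit of b is worth 50 units of m at the margin.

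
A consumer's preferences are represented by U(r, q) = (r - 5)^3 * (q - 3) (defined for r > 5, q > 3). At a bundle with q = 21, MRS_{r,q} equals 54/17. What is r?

r = 22

MU_r = 3·(r−5)^2·(q−3), MU_q = (r−5)^3.
MRS = (3/1)·(q−3)/(r−5).
Substitute q = 21: MRS = 54/(r − 5). Setting this equal to 54/17 gives r − 5 = 54/(54/17) = 17, so r = 22.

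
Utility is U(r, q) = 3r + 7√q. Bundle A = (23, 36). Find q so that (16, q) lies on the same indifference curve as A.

q = 81

U(23, 36) = 111.
Set U(16, q) = 111 and solve.
With r = 16: 7√q = 111 − 3·16 = 63, so √q = 9 and q = 81.
Check: U(16, 81) = 111.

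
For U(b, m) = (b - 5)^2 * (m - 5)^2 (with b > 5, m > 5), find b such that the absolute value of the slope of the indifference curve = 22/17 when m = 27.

MU_b = 2·(b−5)·(m−5)^2, MU_m = 2·(b−5)^2·(m−5).
MRS = (m−5)/(b−5).
Substitute m = 27: MRS = 22/(b − 5). Setting this equal to 22/17 gives b − 5 = 22/(22/17) = 17, so b = 22.

b = 22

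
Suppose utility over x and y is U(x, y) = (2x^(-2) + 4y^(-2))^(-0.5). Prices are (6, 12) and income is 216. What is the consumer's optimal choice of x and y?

x* = 12, y* = 12

For CES with ρ = -2, MRS = (2/4)·(y/x)^3.
Tangency: set MRS = p_x/p_y = 6/12 = 0.5.
So (y/x)^3 = 1; taking the cube root, y/x = 1, i.e. y = x.
Substitute into the budget 6·x + 12·y = 216: 18·x = 216, so x* = 12 and y* = 12.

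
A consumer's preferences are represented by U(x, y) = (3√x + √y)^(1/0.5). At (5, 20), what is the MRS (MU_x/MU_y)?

For CES with ρ = 0.5, MRS = (3/1)·√(y/x).
At (5, 20): MRS = 6.
The indifference curve has slope −6 at this bundle.

MRS = 6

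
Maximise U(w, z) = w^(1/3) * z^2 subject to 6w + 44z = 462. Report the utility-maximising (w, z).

w* = 11, z* = 9

MU_w = 1/3·w^(-2/3)·z^2 and MU_z = 2·w^(1/3)·z.
MRS = MU_w/MU_z = (1/6)·z/w.
Tangency: set MRS = p_w/p_z = 6/44 = 3/22.
So (1/6)·z/w = 3/22, i.e. z = (9/11)·w.
Substitute into the budget 6·w + 44·z = 462: 42·w = 462, so w* = 11.
Then z* = (9/11)·11 = 9.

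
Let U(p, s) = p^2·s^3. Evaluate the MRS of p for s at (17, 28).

MRS = 56/51

MU_p = 2·p·s^3 and MU_s = 3·p^2·s^2.
MRS = MU_p/MU_s = (2/3)·s/p.
At (17, 28): MRS = 56/51.
So at (17, 28) the consumer would give up 56/51 units of s for one more unit of p.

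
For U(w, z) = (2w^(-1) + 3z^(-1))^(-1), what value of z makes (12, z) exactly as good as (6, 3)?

z = 18/7

U depends on (w, z) only through S = 2w^(-1) + 3z^(-1), so equal utility means equal S. At (6, 3): S = 4/3.
With w = 12: 2·12^(-1) = 1/6, so 3z^(-1) = 4/3 − 1/6 = 7/6, i.e. z^(-1) = 7/18.
Hence z = 1/(7/18) = 18/7.
Check: U(12, 18/7) = 0.75.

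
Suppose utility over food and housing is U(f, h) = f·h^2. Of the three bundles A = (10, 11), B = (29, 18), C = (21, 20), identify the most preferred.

Bundle B

Evaluate utility at each bundle:
U(A) = 1210.
U(B) = 9396.
U(C) = 8400.
Highest utility is B, so B ≻ C ≻ A.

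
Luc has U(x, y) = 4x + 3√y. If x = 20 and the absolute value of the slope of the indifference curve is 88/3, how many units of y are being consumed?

MU_x = 4, MU_y = 3/(2√y).
MRS = 4 ÷ (3/(2√y)).
MRS depends only on y: (8/3)·√y = 88/3 ⇒ √y = (88/3)/(8/3) = 11 ⇒ y = 121.

y = 121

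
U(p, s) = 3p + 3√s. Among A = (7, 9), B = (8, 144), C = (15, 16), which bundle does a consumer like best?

Evaluate utility at each bundle:
U(A) = 30.000.
U(B) = 60.000.
U(C) = 57.000.
Highest utility is B, so B ≻ C ≻ A.

Bundle B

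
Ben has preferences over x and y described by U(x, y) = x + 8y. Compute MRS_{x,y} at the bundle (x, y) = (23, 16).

MRS = 0.125

MU_x = 1, MU_y = 8, so MRS = 1/8 = 0.125 at every bundle.
At (23, 16): MRS = 0.125.
That is, one extra unit of x is worth 0.125 units of y at the margin.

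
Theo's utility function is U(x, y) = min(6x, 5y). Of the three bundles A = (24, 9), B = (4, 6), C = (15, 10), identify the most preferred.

Bundle C

Evaluate utility at each bundle:
U(A) = 45.
U(B) = 24.
U(C) = 50.
Highest utility is C, so C ≻ A ≻ B.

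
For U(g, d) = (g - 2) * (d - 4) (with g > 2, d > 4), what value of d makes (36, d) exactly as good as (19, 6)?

U(19, 6) = 34.
Set U(36, d) = 34 and solve.
With g = 36: (36 − 2) = 34, so (d − 4) = 34/34 = 1.
So d = 4 + 1 = 5.
Check: U(36, 5) = 34.

d = 5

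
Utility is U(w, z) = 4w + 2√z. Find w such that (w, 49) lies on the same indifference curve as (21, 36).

w = 20.5

U(21, 36) = 96.
Set U(w, 49) = 96 and solve.
With z = 49: √49 = 7, so 4w = 96 − 2·7 = 82 and w = 20.5.
Check: U(20.5, 49) = 96.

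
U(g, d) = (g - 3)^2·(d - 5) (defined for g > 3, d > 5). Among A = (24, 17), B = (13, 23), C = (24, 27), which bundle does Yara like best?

Bundle C

Evaluate utility at each bundle:
U(A) = 5292.
U(B) = 1800.
U(C) = 9702.
Highest utility is C, so C ≻ A ≻ B.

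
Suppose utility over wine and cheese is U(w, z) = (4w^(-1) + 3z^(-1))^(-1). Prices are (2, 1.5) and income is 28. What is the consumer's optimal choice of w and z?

For CES with ρ = -1, MRS = (4/3)·(z/w)^2.
Tangency: set MRS = p_w/p_z = 2/1.5 = 4/3.
So (z/w)^2 = 1; taking the square root, z/w = 1, i.e. z = w.
Substitute into the budget 2·w + 1.5·z = 28: 3.5·w = 28, so w* = 8 and z* = 8.

w* = 8, z* = 8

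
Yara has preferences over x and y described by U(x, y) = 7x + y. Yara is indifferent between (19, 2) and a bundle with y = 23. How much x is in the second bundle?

x = 16

U(19, 2) = 135.
Set U(x, 23) = 135 and solve.
7x + 23 = 135 ⇒ 7x = 112 ⇒ x = 16.
Check: U(16, 23) = 135.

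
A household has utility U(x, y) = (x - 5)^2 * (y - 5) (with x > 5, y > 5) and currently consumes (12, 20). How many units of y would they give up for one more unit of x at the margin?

MU_x = 2·(x−5)·(y−5), MU_y = (x−5)^2.
MRS = (2/1)·(y−5)/(x−5).
At (12, 20): MRS = 30/7.
The indifference curve has slope −30/7 at this bundle.

MRS = 30/7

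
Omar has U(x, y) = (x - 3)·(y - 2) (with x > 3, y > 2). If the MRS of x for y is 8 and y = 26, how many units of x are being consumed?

x = 6

MU_x = (y−2), MU_y = (x−3).
MRS = (y−2)/(x−3).
Substitute y = 26: MRS = 24/(x − 3). Setting this equal to 8 gives x − 3 = 24/8 = 3, so x = 6.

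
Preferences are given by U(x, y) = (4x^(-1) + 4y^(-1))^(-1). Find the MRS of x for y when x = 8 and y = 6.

MRS = 9/16

For CES with ρ = -1, MRS = (y/x)^2.
At (8, 6): MRS = 9/16.
That is, one extra unit of x is worth 9/16 units of y at the margin.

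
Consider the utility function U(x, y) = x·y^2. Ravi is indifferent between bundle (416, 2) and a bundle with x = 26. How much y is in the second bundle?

y = 8

U(416, 2) = 1664.
Set U(26, y) = 1664 and solve.
With x = 26: y^2 = 1664/26 = 64; taking the square root, y = 8.
Check: U(26, 8) = 1664.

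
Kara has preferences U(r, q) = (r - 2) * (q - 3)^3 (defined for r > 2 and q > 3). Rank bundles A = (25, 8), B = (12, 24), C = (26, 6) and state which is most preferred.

Evaluate utility at each bundle:
U(A) = 2875.
U(B) = 92610.
U(C) = 648.
Highest utility is B, so B ≻ A ≻ C.

Bundle B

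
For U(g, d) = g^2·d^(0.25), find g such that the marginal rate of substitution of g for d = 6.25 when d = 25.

MU_g = 2·g·d^(0.25) and MU_d = 0.25·g^2·d^(-0.75).
MRS = MU_g/MU_d = (8)·d/g.
Substitute d = 25: MRS = 200/g. Setting 200/g = 6.25 gives g = 200/6.25 = 32.

g = 32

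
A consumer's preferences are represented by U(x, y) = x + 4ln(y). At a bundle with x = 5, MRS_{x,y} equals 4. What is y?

y = 16

MU_x = 1, MU_y = 4/y.
MRS = 1 ÷ (4/y).
MRS depends only on y: 0.25·y = 4 ⇒ y = 4/0.25 = 16.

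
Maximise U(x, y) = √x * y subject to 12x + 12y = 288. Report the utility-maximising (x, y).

MU_x = 0.5·x^(-0.5)·y and MU_y = √x.
MRS = MU_x/MU_y = (0.5)·y/x.
Tangency: set MRS = p_x/p_y = 12/12 = 1.
So (0.5)·y/x = 1, i.e. y = 2·x.
Substitute into the budget 12·x + 12·y = 288: 36·x = 288, so x* = 8.
Then y* = 2·8 = 16.

x* = 8, y* = 16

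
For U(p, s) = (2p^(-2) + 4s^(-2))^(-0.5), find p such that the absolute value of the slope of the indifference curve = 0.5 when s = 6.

For CES with ρ = -2, MRS = (2/4)·(s/p)^3.
Setting (2/4)·(6/p)^3 = 0.5 gives (6/p)^3 = 1, so 6/p = 1 and p = 6.

p = 6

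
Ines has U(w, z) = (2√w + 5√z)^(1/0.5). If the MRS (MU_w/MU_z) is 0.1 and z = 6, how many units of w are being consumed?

w = 96

For CES with ρ = 0.5, MRS = (2/5)·√(z/w).
Setting (2/5)·√(6/w) = 0.1 gives √(6/w) = 0.25, so 6/w = 1/16 and w = 96.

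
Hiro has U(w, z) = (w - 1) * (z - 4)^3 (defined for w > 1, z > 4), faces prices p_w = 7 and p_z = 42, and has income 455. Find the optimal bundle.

w* = 11, z* = 9

MU_w = (z−4)^3, MU_z = 3·(w−1)·(z−4)^2.
MRS = (1/3)·(z−4)/(w−1).
Tangency: set MRS = p_w/p_z = 7/42 = 1/6.
So (1/3)·(z − 4)/(w − 1) = 1/6, i.e. (z − 4) = 0.5·(w − 1).
Rewrite the budget in excess-of-subsistence terms: 7·(w − 1) + 42·(z − 4) = 455 − 7·1 − 42·4 = 280.
Substituting, 28·(w − 1) = 280, so w − 1 = 10 and w* = 11.
Then z − 4 = 0.5·10 = 5, so z* = 9.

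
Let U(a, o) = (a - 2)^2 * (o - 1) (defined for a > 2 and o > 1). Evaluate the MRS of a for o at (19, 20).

MU_a = 2·(a−2)·(o−1), MU_o = (a−2)^2.
MRS = (2/1)·(o−1)/(a−2).
At (19, 20): MRS = 38/17.
So at (19, 20) the consumer would give up 38/17 units of o for one more unit of a.

MRS = 38/17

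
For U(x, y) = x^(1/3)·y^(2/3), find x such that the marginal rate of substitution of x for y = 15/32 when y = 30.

x = 32

MU_x = 1/3·x^(-2/3)·y^(2/3) and MU_y = 2/3·x^(1/3)·y^(-1/3).
MRS = MU_x/MU_y = (0.5)·y/x.
Substitute y = 30: MRS = 15/x. Setting 15/x = 15/32 gives x = 15/(15/32) = 32.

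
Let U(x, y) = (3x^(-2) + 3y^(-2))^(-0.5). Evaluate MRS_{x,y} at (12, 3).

MRS = 1/64

For CES with ρ = -2, MRS = (y/x)^3.
At (12, 3): MRS = 1/64.
The indifference curve has slope −1/64 at this bundle.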